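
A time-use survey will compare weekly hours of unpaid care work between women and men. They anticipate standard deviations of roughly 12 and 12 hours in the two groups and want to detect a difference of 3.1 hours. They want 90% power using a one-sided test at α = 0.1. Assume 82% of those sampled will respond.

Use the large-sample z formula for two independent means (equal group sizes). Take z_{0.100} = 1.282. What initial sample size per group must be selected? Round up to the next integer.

n = 241 per group

n = (z_α + z_β)² · (σ₁² + σ₂²) / δ²
  = (1.282 + 1.282)² · (12² + 12² = 288) / 3.1²
  = 6.5741 · 288 / 9.61
  = 197.02
Adjust for 82% response: 197.02 / 0.82 = 240.27.
Round up → n = 241 per group.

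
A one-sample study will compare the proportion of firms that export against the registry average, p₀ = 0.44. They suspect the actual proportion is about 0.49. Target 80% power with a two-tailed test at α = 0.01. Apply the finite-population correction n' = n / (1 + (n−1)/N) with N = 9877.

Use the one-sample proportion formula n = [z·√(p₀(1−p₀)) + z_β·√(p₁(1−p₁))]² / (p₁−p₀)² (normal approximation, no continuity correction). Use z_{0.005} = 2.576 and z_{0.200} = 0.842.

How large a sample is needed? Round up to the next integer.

n = [z_{α/2}·√(p₀q₀) + z_β·√(p₁q₁)]² / (p₁ − p₀)²
  = [2.576·√(0.44·0.56) + 0.842·√(0.49·0.51)]² / (0.05)²
  = [2.576·0.4964 + 0.842·0.4999]² / 0.0025
  = [1.6996]² / 0.0025
  = 1155.47
Finite-population correction (N = 9877): 1155.47 / (1 + (1155.47 − 1)/9877) = 1034.55.
Round up → n = 1035.

n = 1035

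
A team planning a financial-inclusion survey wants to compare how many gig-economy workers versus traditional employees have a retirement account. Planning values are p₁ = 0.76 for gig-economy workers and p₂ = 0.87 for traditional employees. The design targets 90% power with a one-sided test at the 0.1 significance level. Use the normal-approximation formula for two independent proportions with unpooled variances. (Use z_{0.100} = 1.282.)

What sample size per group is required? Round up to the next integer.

n = 161 per group

n = (z_α + z_β)² · [p₁(1−p₁) + p₂(1−p₂)] / (p₁ − p₂)²
  = (1.282 + 1.282)² · (0.76·0.24 + 0.87·0.13) / (-0.11)²
  = (2.564)² · (0.1824 + 0.1131) / 0.0121
  = 6.5741 · 0.2955 / 0.0121
  = 160.55
Round up → n = 161 per group.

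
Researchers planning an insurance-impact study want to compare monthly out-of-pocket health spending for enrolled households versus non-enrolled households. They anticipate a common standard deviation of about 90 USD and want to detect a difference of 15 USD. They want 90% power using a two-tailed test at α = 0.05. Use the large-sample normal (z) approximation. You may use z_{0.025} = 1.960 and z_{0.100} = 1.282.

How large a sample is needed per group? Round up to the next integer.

n = (z_{α/2} + z_β)² · (σ₁² + σ₂²) / δ²
  = (1.960 + 1.282)² · (2·90² = 16200) / 15²
  = 10.5106 · 16200 / 225
  = 756.76
Round up → n = 757 per group.

n = 757 per group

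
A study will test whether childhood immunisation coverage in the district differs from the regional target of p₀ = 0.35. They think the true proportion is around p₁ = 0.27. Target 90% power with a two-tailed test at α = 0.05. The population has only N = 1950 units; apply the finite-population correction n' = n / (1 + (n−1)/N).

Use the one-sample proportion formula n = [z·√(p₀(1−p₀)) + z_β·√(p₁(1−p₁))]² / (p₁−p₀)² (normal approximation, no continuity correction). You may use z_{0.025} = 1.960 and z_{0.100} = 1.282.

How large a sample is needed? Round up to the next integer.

n = [z_{α/2}·√(p₀q₀) + z_β·√(p₁q₁)]² / (p₁ − p₀)²
  = [1.960·√(0.35·0.65) + 1.282·√(0.27·0.73)]² / (-0.08)²
  = [1.960·0.4770 + 1.282·0.4440]² / 0.0064
  = [1.5040]² / 0.0064
  = 353.45
Finite-population correction (N = 1950): 353.45 / (1 + (353.45 − 1)/1950) = 299.34.
Round up → n = 300.

n = 300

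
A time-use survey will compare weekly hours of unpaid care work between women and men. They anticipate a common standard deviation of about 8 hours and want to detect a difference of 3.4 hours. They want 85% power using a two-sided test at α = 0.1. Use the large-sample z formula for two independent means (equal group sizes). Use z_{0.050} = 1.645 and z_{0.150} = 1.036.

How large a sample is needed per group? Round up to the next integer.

n = 80 per group

n = (z_{α/2} + z_β)² · (σ₁² + σ₂²) / δ²
  = (1.645 + 1.036)² · (2·8² = 128) / 3.4²
  = 7.1878 · 128 / 11.56
  = 79.59
Round up → n = 80 per group.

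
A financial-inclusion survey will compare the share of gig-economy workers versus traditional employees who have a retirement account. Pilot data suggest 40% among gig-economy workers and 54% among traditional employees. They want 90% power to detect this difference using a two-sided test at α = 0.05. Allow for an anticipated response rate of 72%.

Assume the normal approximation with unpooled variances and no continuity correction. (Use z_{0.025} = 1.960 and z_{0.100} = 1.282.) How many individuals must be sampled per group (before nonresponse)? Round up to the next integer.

n = (z_{α/2} + z_β)² · [p₁(1−p₁) + p₂(1−p₂)] / (p₁ − p₂)²
  = (1.960 + 1.282)² · (0.40·0.60 + 0.54·0.46) / (-0.14)²
  = (3.242)² · (0.2400 + 0.2484) / 0.0196
  = 10.5106 · 0.4884 / 0.0196
  = 261.91
Adjust for 72% response: 261.91 / 0.72 = 363.76.
Round up → n = 364 per group.

n = 364 per group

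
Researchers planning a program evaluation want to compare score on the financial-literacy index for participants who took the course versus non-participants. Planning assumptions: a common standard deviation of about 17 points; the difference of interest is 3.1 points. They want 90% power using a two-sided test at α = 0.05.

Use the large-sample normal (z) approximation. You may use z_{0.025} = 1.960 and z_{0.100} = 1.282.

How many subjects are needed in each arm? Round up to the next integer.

n = (z_{α/2} + z_β)² · (σ₁² + σ₂²) / δ²
  = (1.960 + 1.282)² · (2·17² = 578) / 3.1²
  = 10.5106 · 578 / 9.61
  = 632.17
Round up → n = 633 per group.

n = 633 per group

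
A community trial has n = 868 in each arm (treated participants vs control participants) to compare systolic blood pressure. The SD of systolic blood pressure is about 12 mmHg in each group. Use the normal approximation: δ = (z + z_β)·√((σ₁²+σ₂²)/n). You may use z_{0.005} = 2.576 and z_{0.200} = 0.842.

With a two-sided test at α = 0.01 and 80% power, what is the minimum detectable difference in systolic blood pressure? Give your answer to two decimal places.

Minimum detectable difference ≈ 1.97 mmHg

δ = (z_{α/2} + z_β) · √((σ₁²+σ₂²)/n)
  = (2.576 + 0.842) · √(288/868)
  = 3.418 · √0.3318
  = 3.418 · 0.5760
  = 1.9688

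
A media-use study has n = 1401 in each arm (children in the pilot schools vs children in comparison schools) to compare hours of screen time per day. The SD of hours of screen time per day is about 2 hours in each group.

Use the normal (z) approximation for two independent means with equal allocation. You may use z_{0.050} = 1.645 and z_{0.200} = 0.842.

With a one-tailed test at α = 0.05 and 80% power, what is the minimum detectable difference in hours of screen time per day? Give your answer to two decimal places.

Minimum detectable difference ≈ 0.19 hours

δ = (z_α + z_β) · √((σ₁²+σ₂²)/n)
  = (1.645 + 0.842) · √(8/1401)
  = 2.487 · √0.00571
  = 2.487 · 0.0756
  = 0.1879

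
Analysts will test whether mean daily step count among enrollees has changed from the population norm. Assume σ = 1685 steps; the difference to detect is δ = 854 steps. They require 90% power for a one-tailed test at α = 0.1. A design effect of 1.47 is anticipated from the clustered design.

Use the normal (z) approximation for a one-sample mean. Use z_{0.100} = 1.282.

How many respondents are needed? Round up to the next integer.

n = (z_α + z_β)² · σ² / δ²
  = (1.282 + 1.282)² · 1685² / 854²
  = 6.5741 · 2839225 / 729316
  = 25.59
Design effect: 1.47 × 25.59 = 37.62.
Round up → n = 38.

n = 38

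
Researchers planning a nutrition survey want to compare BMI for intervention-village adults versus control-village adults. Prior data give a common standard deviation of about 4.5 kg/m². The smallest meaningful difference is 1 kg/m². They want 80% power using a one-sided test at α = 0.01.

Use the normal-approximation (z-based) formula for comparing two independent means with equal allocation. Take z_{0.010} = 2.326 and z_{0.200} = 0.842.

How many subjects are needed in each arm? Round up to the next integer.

n = (z_α + z_β)² · (σ₁² + σ₂²) / δ²
  = (2.326 + 0.842)² · (2·4.5² = 40.5) / 1²
  = 10.0362 · 40.5 / 1
  = 406.47
Round up → n = 407 per group.

n = 407 per group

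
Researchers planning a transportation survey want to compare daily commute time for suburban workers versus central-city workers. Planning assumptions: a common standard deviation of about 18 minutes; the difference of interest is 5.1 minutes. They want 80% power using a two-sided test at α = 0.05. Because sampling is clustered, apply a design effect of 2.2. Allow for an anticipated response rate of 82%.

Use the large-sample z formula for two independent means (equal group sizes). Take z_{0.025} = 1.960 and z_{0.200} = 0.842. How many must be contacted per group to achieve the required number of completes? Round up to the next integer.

n = 525 per group

n = (z_{α/2} + z_β)² · (σ₁² + σ₂²) / δ²
  = (1.960 + 0.842)² · (2·18² = 648) / 5.1²
  = 7.8512 · 648 / 26.01
  = 195.60
Design effect: 2.2 × 195.60 = 430.32.
Adjust for 82% response: 430.32 / 0.82 = 524.78.
Round up → n = 525 per group.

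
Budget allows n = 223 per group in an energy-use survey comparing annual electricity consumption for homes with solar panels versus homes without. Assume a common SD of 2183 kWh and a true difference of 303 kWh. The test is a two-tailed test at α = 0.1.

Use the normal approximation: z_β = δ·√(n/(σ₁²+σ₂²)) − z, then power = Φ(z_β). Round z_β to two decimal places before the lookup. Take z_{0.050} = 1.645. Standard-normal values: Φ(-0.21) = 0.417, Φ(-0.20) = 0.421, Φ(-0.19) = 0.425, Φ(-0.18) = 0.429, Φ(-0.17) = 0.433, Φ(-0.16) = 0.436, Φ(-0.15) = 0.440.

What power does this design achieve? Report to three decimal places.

Power ≈ 0.429

z_β = δ·√(n/(σ₁²+σ₂²)) − z_{α/2}
    = 303 · √(223/9530978) − 1.645
    = 303 · 0.00484 − 1.645
    = 1.4656 − 1.645 = -0.1794 → -0.18
Power = Φ(-0.18) = 0.429.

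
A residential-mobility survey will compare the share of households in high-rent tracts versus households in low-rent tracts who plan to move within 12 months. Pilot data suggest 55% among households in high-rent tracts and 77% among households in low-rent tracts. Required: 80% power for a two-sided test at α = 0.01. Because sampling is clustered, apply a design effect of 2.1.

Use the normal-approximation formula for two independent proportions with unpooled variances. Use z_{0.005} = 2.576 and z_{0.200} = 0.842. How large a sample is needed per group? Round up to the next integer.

n = (z_{α/2} + z_β)² · [p₁(1−p₁) + p₂(1−p₂)] / (p₁ − p₂)²
  = (2.576 + 0.842)² · (0.55·0.45 + 0.77·0.23) / (-0.22)²
  = (3.418)² · (0.2475 + 0.1771) / 0.0484
  = 11.6827 · 0.4246 / 0.0484
  = 102.49
Design effect: 2.1 × 102.49 = 215.23.
Round up → n = 216 per group.

n = 216 per group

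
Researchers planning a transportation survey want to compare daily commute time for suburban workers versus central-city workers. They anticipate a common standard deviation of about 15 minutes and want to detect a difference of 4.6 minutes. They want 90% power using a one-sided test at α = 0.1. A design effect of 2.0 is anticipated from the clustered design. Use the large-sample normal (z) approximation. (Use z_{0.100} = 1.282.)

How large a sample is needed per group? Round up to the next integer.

n = (z_α + z_β)² · (σ₁² + σ₂²) / δ²
  = (1.282 + 1.282)² · (2·15² = 450) / 4.6²
  = 6.5741 · 450 / 21.16
  = 139.81
Design effect: 2.0 × 139.81 = 279.62.
Round up → n = 280 per group.

n = 280 per group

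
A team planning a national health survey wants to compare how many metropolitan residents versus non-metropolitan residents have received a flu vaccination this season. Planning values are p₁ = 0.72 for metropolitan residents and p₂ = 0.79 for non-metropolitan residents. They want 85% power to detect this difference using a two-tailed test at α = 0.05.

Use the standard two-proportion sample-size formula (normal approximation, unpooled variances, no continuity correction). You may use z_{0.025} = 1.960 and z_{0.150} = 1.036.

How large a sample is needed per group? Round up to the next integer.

n = (z_{α/2} + z_β)² · [p₁(1−p₁) + p₂(1−p₂)] / (p₁ − p₂)²
  = (1.960 + 1.036)² · (0.72·0.28 + 0.79·0.21) / (-0.07)²
  = (2.996)² · (0.2016 + 0.1659) / 0.0049
  = 8.9760 · 0.3675 / 0.0049
  = 673.20
Round up → n = 674 per group.

n = 674 per group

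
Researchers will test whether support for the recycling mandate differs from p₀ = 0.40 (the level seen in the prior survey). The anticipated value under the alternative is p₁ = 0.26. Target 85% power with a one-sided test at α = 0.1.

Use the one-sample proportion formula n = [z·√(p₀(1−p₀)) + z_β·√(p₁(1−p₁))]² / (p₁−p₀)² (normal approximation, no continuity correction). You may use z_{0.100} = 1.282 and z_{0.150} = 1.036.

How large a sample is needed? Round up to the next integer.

n = 60

n = [z_α·√(p₀q₀) + z_β·√(p₁q₁)]² / (p₁ − p₀)²
  = [1.282·√(0.40·0.60) + 1.036·√(0.26·0.74)]² / (-0.14)²
  = [1.282·0.4899 + 1.036·0.4386]² / 0.0196
  = [1.0825]² / 0.0196
  = 59.78
Round up → n = 60.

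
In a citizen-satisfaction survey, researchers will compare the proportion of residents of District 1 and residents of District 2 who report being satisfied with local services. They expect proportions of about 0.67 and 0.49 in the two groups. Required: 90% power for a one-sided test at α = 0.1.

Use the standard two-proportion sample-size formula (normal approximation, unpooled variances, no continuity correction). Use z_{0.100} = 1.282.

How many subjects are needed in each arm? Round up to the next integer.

n = 96 per group

n = (z_α + z_β)² · [p₁(1−p₁) + p₂(1−p₂)] / (p₁ − p₂)²
  = (1.282 + 1.282)² · (0.67·0.33 + 0.49·0.51) / (0.18)²
  = (2.564)² · (0.2211 + 0.2499) / 0.0324
  = 6.5741 · 0.4710 / 0.0324
  = 95.57
Round up → n = 96 per group.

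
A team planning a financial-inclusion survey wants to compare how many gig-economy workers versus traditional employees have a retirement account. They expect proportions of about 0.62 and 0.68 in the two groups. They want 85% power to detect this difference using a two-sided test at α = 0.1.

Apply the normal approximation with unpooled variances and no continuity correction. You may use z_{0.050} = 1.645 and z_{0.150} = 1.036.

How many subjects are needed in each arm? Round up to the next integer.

n = 905 per group

n = (z_{α/2} + z_β)² · [p₁(1−p₁) + p₂(1−p₂)] / (p₁ − p₂)²
  = (1.645 + 1.036)² · (0.62·0.38 + 0.68·0.32) / (-0.06)²
  = (2.681)² · (0.2356 + 0.2176) / 0.0036
  = 7.1878 · 0.4532 / 0.0036
  = 904.86
Round up → n = 905 per group.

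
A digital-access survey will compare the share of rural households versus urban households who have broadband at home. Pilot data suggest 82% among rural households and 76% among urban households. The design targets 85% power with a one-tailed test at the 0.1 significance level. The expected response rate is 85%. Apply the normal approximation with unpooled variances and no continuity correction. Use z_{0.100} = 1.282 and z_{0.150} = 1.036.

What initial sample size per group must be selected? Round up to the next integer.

n = 580 per group

n = (z_α + z_β)² · [p₁(1−p₁) + p₂(1−p₂)] / (p₁ − p₂)²
  = (1.282 + 1.036)² · (0.82·0.18 + 0.76·0.24) / (0.06)²
  = (2.318)² · (0.1476 + 0.1824) / 0.0036
  = 5.3731 · 0.3300 / 0.0036
  = 492.54
Adjust for 85% response: 492.54 / 0.85 = 579.45.
Round up → n = 580 per group.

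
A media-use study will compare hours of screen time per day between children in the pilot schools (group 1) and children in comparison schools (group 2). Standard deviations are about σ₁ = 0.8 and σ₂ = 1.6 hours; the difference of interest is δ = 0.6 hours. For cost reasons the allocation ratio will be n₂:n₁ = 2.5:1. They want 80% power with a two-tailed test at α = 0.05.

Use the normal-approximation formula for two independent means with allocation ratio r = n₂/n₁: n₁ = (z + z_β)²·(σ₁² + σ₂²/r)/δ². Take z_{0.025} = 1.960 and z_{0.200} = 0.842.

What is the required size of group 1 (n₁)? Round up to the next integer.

n₁ = (z_{α/2} + z_β)² · (σ₁² + σ₂²/r) / δ²
   = (1.960 + 0.842)² · (0.8² + 1.6²/2.5) / 0.6²
   = 7.8512 · (0.64 + 1.024) / 0.36
   = 7.8512 · 1.664 / 0.36
   = 36.29
Round up → n₁ = 37; n₂ = r·n₁ = 2.5 × 37 = 93.

n₁ = 37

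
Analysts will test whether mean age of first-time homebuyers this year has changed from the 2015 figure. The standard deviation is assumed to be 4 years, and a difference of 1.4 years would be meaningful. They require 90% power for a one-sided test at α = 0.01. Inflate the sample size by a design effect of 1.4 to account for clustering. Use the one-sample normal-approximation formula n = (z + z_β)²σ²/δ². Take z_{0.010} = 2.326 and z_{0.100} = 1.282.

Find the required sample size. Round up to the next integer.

n = (z_α + z_β)² · σ² / δ²
  = (2.326 + 1.282)² · 4² / 1.4²
  = 13.0177 · 16 / 1.96
  = 106.27
Design effect: 1.4 × 106.27 = 148.77.
Round up → n = 149.

n = 149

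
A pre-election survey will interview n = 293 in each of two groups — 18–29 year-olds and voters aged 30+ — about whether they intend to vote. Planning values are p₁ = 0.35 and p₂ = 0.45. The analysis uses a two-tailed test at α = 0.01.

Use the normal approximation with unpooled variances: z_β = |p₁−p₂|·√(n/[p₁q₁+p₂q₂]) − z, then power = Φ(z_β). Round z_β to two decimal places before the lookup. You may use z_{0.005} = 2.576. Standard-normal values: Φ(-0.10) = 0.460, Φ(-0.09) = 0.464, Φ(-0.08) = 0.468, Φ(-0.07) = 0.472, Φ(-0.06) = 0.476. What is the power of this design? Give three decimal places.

z_β = |p₁−p₂|·√(n/[p₁q₁+p₂q₂]) − z_{α/2}
    = 0.10 · √(293/0.4750) − 2.576
    = 0.10 · 24.8363 − 2.576
    = 2.4836 − 2.576 = -0.0924 → -0.09
Power = Φ(-0.09) = 0.464.

Power ≈ 0.464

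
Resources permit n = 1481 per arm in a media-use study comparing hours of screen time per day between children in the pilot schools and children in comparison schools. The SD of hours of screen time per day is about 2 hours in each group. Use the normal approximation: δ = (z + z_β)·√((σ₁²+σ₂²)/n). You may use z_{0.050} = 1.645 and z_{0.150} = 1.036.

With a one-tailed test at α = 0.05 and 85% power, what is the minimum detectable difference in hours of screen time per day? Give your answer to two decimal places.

Minimum detectable difference ≈ 0.20 hours

δ = (z_α + z_β) · √((σ₁²+σ₂²)/n)
  = (1.645 + 1.036) · √(8/1481)
  = 2.681 · √0.0054
  = 2.681 · 0.0735
  = 0.1970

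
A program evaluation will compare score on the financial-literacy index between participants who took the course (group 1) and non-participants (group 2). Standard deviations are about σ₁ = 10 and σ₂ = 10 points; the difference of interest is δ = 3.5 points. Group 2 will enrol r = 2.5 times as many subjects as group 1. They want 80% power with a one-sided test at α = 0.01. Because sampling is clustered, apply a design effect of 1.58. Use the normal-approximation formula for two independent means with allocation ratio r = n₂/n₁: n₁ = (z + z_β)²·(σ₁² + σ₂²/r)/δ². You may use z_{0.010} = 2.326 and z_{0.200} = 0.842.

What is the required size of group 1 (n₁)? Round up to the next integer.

n₁ = 182

n₁ = (z_α + z_β)² · (σ₁² + σ₂²/r) / δ²
   = (2.326 + 0.842)² · (10² + 10²/2.5) / 3.5²
   = 10.0362 · (100 + 40) / 12.25
   = 10.0362 · 140 / 12.25
   = 114.70
Design effect: 1.58 × 114.70 = 181.23.
Round up → n₁ = 182; n₂ = r·n₁ = 2.5 × 182 = 455.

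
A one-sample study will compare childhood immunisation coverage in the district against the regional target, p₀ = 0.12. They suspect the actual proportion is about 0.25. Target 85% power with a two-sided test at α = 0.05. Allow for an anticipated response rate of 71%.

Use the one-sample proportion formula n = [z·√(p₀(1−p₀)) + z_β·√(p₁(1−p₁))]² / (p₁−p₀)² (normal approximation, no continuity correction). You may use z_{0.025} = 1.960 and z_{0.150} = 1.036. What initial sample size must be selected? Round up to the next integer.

n = 99

n = [z_{α/2}·√(p₀q₀) + z_β·√(p₁q₁)]² / (p₁ − p₀)²
  = [1.960·√(0.12·0.88) + 1.036·√(0.25·0.75)]² / (0.13)²
  = [1.960·0.3250 + 1.036·0.4330]² / 0.0169
  = [1.0855]² / 0.0169
  = 69.73
Adjust for 71% response: 69.73 / 0.71 = 98.21.
Round up → n = 99.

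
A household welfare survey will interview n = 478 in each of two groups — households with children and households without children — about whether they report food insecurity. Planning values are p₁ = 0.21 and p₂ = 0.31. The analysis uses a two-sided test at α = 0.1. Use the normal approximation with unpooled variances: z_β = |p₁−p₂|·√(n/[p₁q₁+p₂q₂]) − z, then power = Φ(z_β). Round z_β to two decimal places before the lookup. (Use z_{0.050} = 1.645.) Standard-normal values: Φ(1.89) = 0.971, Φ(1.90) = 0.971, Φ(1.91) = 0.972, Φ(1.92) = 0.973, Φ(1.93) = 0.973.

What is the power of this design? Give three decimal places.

Power ≈ 0.971

z_β = |p₁−p₂|·√(n/[p₁q₁+p₂q₂]) − z_{α/2}
    = 0.10 · √(478/0.3798) − 1.645
    = 0.10 · 35.4761 − 1.645
    = 3.5476 − 1.645 = 1.9026 → 1.90
Power = Φ(1.90) = 0.971.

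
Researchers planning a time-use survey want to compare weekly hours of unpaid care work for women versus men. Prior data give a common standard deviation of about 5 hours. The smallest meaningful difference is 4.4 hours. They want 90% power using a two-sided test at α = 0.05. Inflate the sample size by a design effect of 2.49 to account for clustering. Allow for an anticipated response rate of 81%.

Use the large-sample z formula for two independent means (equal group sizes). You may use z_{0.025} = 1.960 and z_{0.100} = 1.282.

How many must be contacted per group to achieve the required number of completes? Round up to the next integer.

n = 84 per group

n = (z_{α/2} + z_β)² · (σ₁² + σ₂²) / δ²
  = (1.960 + 1.282)² · (2·5² = 50) / 4.4²
  = 10.5106 · 50 / 19.36
  = 27.15
Design effect: 2.49 × 27.15 = 67.59.
Adjust for 81% response: 67.59 / 0.81 = 83.45.
Round up → n = 84 per group.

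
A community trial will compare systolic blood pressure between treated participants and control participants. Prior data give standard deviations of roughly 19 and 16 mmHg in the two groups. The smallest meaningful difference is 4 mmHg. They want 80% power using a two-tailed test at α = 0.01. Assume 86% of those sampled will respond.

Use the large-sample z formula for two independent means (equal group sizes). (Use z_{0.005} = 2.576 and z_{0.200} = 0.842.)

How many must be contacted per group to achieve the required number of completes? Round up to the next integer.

n = (z_{α/2} + z_β)² · (σ₁² + σ₂²) / δ²
  = (2.576 + 0.842)² · (19² + 16² = 617) / 4²
  = 11.6827 · 617 / 16
  = 450.52
Adjust for 86% response: 450.52 / 0.86 = 523.85.
Round up → n = 524 per group.

n = 524 per group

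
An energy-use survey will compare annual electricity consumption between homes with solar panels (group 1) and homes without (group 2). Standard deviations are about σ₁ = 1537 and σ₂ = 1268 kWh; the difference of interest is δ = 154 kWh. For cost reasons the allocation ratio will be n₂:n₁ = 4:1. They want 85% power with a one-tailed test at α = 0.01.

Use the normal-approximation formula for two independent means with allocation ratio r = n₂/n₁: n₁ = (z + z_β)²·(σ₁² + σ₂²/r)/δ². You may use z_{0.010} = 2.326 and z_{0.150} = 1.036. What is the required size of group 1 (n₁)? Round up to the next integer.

n₁ = 1318

n₁ = (z_α + z_β)² · (σ₁² + σ₂²/r) / δ²
   = (2.326 + 1.036)² · (1537² + 1268²/4) / 154²
   = 11.3030 · (2362369 + 401956) / 23716
   = 11.3030 · 2764325 / 23716
   = 1317.48
Round up → n₁ = 1318; n₂ = r·n₁ = 4 × 1318 = 5272.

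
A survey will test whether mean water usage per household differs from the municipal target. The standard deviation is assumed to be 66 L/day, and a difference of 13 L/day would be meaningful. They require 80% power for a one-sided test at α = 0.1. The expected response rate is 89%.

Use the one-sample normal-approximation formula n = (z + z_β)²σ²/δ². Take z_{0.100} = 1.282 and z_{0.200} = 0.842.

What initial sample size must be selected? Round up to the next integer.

n = (z_α + z_β)² · σ² / δ²
  = (1.282 + 0.842)² · 66² / 13²
  = 4.5114 · 4356 / 169
  = 116.28
Adjust for 89% response: 116.28 / 0.89 = 130.65.
Round up → n = 131.

n = 131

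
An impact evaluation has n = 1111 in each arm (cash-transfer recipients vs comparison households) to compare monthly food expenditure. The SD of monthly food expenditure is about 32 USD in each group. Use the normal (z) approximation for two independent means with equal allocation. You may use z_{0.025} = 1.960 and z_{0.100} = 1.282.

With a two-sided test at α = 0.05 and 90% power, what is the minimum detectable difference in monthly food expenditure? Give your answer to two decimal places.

δ = (z_{α/2} + z_β) · √((σ₁²+σ₂²)/n)
  = (1.960 + 1.282) · √(2048/1111)
  = 3.242 · √1.8434
  = 3.242 · 1.3577
  = 4.4017

Minimum detectable difference ≈ 4.40 USD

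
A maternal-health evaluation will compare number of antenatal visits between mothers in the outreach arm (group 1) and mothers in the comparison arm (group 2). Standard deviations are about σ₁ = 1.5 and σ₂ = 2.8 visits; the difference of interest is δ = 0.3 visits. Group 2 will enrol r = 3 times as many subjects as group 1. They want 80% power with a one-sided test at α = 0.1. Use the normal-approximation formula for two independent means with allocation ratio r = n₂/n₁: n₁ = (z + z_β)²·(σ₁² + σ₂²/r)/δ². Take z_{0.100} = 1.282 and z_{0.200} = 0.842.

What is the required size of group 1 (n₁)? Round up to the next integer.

n₁ = (z_α + z_β)² · (σ₁² + σ₂²/r) / δ²
   = (1.282 + 0.842)² · (1.5² + 2.8²/3) / 0.3²
   = 4.5114 · (2.25 + 2.6133) / 0.09
   = 4.5114 · 4.8633 / 0.09
   = 243.78
Round up → n₁ = 244; n₂ = r·n₁ = 3 × 244 = 732.

n₁ = 244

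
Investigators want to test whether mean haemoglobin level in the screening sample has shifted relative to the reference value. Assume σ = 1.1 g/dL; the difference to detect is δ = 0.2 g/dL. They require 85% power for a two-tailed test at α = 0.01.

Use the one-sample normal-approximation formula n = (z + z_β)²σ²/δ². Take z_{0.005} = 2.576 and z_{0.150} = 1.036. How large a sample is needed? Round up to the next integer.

n = (z_{α/2} + z_β)² · σ² / δ²
  = (2.576 + 1.036)² · 1.1² / 0.2²
  = 13.0465 · 1.21 / 0.04
  = 394.66
Round up → n = 395.

n = 395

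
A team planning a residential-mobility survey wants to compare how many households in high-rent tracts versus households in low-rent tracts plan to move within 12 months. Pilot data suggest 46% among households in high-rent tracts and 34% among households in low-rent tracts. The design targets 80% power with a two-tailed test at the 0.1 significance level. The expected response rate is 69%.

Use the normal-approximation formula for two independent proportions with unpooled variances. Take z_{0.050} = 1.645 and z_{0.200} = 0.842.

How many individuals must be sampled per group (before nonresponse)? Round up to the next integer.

n = 295 per group

n = (z_{α/2} + z_β)² · [p₁(1−p₁) + p₂(1−p₂)] / (p₁ − p₂)²
  = (1.645 + 0.842)² · (0.46·0.54 + 0.34·0.66) / (0.12)²
  = (2.487)² · (0.2484 + 0.2244) / 0.0144
  = 6.1852 · 0.4728 / 0.0144
  = 203.08
Adjust for 69% response: 203.08 / 0.69 = 294.32.
Round up → n = 295 per group.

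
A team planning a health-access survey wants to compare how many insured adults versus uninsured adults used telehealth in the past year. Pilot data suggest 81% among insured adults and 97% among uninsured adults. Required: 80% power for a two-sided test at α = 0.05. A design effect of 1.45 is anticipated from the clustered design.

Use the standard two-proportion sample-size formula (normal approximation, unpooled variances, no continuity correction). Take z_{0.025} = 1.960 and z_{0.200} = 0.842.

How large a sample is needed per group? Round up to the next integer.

n = (z_{α/2} + z_β)² · [p₁(1−p₁) + p₂(1−p₂)] / (p₁ − p₂)²
  = (1.960 + 0.842)² · (0.81·0.19 + 0.97·0.03) / (-0.16)²
  = (2.802)² · (0.1539 + 0.0291) / 0.0256
  = 7.8512 · 0.1830 / 0.0256
  = 56.12
Design effect: 1.45 × 56.12 = 81.38.
Round up → n = 82 per group.

n = 82 per group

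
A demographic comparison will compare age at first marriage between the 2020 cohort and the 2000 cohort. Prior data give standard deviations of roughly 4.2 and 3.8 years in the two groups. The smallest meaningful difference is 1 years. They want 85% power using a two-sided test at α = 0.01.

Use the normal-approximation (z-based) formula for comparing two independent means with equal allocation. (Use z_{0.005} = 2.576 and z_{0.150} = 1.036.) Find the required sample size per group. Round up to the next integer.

n = 419 per group

n = (z_{α/2} + z_β)² · (σ₁² + σ₂²) / δ²
  = (2.576 + 1.036)² · (4.2² + 3.8² = 32.08) / 1²
  = 13.0465 · 32.08 / 1
  = 418.53
Round up → n = 419 per group.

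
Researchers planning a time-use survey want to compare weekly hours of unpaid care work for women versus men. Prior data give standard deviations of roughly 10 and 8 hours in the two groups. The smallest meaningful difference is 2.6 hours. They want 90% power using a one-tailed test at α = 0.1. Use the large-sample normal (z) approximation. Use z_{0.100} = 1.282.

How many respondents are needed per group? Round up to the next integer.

n = (z_α + z_β)² · (σ₁² + σ₂²) / δ²
  = (1.282 + 1.282)² · (10² + 8² = 164) / 2.6²
  = 6.5741 · 164 / 6.76
  = 159.49
Round up → n = 160 per group.

n = 160 per group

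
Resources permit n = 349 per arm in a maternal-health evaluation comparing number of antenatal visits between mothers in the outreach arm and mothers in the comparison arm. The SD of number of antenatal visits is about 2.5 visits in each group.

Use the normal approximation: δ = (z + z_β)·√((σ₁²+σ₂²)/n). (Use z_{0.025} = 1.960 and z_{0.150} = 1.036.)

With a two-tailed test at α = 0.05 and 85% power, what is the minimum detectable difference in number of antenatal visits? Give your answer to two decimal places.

δ = (z_{α/2} + z_β) · √((σ₁²+σ₂²)/n)
  = (1.960 + 1.036) · √(12.5/349)
  = 2.996 · √0.03582
  = 2.996 · 0.1893
  = 0.5670

Minimum detectable difference ≈ 0.57 visits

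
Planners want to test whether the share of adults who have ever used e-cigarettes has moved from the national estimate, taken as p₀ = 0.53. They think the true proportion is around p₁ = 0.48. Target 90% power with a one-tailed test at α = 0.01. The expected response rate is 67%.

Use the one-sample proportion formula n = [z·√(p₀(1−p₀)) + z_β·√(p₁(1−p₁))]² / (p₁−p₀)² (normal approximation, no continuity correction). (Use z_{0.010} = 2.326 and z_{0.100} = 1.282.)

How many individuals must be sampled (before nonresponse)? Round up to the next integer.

n = 1938

n = [z_α·√(p₀q₀) + z_β·√(p₁q₁)]² / (p₁ − p₀)²
  = [2.326·√(0.53·0.47) + 1.282·√(0.48·0.52)]² / (-0.05)²
  = [2.326·0.4991 + 1.282·0.4996]² / 0.0025
  = [1.8014]² / 0.0025
  = 1298.00
Adjust for 67% response: 1298.00 / 0.67 = 1937.32.
Round up → n = 1938.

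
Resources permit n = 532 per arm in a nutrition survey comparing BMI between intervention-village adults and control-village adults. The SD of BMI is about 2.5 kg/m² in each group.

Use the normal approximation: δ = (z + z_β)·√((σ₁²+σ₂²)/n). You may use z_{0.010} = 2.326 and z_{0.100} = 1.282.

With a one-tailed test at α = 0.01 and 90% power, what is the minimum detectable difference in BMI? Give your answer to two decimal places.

Minimum detectable difference ≈ 0.55 kg/m²

δ = (z_α + z_β) · √((σ₁²+σ₂²)/n)
  = (2.326 + 1.282) · √(12.5/532)
  = 3.608 · √0.0235
  = 3.608 · 0.1533
  = 0.5531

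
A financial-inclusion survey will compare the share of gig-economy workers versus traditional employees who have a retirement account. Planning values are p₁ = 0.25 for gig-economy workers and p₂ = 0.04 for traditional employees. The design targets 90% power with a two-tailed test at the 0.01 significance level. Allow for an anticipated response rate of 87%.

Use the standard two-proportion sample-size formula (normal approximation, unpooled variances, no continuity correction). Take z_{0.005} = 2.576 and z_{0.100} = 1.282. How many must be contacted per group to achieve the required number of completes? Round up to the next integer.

n = 88 per group

n = (z_{α/2} + z_β)² · [p₁(1−p₁) + p₂(1−p₂)] / (p₁ − p₂)²
  = (2.576 + 1.282)² · (0.25·0.75 + 0.04·0.96) / (0.21)²
  = (3.858)² · (0.1875 + 0.0384) / 0.0441
  = 14.8842 · 0.2259 / 0.0441
  = 76.24
Adjust for 87% response: 76.24 / 0.87 = 87.64.
Round up → n = 88 per group.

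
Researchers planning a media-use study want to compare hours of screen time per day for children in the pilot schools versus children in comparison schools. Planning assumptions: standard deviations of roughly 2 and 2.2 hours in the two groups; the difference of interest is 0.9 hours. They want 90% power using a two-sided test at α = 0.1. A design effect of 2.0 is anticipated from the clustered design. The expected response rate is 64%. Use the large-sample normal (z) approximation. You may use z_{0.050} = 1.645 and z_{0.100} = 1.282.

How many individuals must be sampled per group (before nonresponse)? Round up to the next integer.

n = (z_{α/2} + z_β)² · (σ₁² + σ₂²) / δ²
  = (1.645 + 1.282)² · (2² + 2.2² = 8.84) / 0.9²
  = 8.5673 · 8.84 / 0.81
  = 93.50
Design effect: 2.0 × 93.50 = 187.00.
Adjust for 64% response: 187.00 / 0.64 = 292.19.
Round up → n = 293 per group.

n = 293 per group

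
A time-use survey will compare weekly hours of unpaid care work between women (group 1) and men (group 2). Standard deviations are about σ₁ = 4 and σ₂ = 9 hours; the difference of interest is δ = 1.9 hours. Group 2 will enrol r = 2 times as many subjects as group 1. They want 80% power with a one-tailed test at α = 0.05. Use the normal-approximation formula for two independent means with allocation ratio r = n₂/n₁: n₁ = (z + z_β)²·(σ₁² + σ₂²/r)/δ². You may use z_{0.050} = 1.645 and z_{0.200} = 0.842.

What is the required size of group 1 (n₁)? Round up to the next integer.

n₁ = (z_α + z_β)² · (σ₁² + σ₂²/r) / δ²
   = (1.645 + 0.842)² · (4² + 9²/2) / 1.9²
   = 6.1852 · (16 + 40.5) / 3.61
   = 6.1852 · 56.5 / 3.61
   = 96.80
Round up → n₁ = 97; n₂ = r·n₁ = 2 × 97 = 194.

n₁ = 97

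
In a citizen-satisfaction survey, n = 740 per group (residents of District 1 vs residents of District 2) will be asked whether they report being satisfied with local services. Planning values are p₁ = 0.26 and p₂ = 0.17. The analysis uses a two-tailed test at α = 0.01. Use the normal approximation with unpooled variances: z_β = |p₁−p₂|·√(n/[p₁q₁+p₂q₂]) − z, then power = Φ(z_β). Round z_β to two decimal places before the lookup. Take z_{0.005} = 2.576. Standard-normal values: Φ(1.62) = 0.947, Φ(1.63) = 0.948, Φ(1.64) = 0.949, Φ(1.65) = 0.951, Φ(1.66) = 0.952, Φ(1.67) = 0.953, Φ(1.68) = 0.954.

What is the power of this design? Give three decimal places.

Power ≈ 0.952

z_β = |p₁−p₂|·√(n/[p₁q₁+p₂q₂]) − z_{α/2}
    = 0.09 · √(740/0.3335) − 2.576
    = 0.09 · 47.1051 − 2.576
    = 4.2395 − 2.576 = 1.6635 → 1.66
Power = Φ(1.66) = 0.952.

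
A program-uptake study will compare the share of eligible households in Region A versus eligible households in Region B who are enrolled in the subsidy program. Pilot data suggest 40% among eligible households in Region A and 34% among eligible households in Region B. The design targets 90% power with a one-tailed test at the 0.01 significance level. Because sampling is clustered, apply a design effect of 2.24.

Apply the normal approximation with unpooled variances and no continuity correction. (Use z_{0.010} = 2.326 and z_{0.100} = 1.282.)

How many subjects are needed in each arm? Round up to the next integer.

n = 3762 per group

n = (z_α + z_β)² · [p₁(1−p₁) + p₂(1−p₂)] / (p₁ − p₂)²
  = (2.326 + 1.282)² · (0.40·0.60 + 0.34·0.66) / (0.06)²
  = (3.608)² · (0.2400 + 0.2244) / 0.0036
  = 13.0177 · 0.4644 / 0.0036
  = 1679.28
Design effect: 2.24 × 1679.28 = 3761.58.
Round up → n = 3762 per group.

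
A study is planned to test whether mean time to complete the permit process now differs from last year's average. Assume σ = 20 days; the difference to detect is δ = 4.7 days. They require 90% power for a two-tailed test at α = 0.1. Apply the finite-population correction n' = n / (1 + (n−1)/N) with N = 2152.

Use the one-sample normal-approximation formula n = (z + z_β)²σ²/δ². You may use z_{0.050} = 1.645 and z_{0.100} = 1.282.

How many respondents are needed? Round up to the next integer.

n = (z_{α/2} + z_β)² · σ² / δ²
  = (1.645 + 1.282)² · 20² / 4.7²
  = 8.5673 · 400 / 22.09
  = 155.13
Finite-population correction (N = 2152): 155.13 / (1 + (155.13 − 1)/2152) = 144.77.
Round up → n = 145.

n = 145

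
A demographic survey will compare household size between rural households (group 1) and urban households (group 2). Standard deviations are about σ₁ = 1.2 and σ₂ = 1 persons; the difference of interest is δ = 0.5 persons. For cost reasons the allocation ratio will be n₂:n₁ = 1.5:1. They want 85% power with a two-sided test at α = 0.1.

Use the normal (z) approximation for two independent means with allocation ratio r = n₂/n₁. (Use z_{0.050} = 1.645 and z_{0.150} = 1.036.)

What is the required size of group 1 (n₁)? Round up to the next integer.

n₁ = 61

n₁ = (z_{α/2} + z_β)² · (σ₁² + σ₂²/r) / δ²
   = (1.645 + 1.036)² · (1.2² + 1²/1.5) / 0.5²
   = 7.1878 · (1.44 + 0.66667) / 0.25
   = 7.1878 · 2.1067 / 0.25
   = 60.57
Round up → n₁ = 61; n₂ = r·n₁ = 1.5 × 61 = 92.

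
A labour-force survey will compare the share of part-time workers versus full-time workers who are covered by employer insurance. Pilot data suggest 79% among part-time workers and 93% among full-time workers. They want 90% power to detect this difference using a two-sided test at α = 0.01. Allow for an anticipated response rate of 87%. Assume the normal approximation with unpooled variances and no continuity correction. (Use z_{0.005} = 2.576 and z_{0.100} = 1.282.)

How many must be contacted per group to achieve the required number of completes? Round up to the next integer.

n = 202 per group

n = (z_{α/2} + z_β)² · [p₁(1−p₁) + p₂(1−p₂)] / (p₁ − p₂)²
  = (2.576 + 1.282)² · (0.79·0.21 + 0.93·0.07) / (-0.14)²
  = (3.858)² · (0.1659 + 0.0651) / 0.0196
  = 14.8842 · 0.2310 / 0.0196
  = 175.42
Adjust for 87% response: 175.42 / 0.87 = 201.63.
Round up → n = 202 per group.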